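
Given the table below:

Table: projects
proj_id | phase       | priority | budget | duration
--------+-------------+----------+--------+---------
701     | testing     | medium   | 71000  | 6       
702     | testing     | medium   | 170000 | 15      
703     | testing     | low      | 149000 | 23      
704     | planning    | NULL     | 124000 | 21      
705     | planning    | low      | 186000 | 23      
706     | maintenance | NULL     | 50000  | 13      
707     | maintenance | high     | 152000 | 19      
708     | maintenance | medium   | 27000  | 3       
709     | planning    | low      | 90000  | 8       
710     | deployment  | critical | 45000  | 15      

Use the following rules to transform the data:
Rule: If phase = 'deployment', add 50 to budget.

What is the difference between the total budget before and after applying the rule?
50

Step 1: Original sum of budget = 1064000
Step 2: 1 records have phase = 'deployment'
Step 3: Each affected record changes by 50
Step 4: Total change = 1 × 50 = 50
Step 5: New sum = 1064000 + 50 = 1064050
Step 6: Difference = |1064050 - 1064000| = 50
        (Sum increased by 50)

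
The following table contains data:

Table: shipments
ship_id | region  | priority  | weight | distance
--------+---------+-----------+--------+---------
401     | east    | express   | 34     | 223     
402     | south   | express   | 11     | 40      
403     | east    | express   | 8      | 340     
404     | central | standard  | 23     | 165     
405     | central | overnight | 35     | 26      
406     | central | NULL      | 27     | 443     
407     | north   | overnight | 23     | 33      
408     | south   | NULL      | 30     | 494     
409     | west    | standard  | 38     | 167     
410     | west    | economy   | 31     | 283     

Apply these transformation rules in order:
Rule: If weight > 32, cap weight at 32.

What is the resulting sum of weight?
249

Step 1: 3 records have weight > 32
Step 2: These records originally summed to 107
Step 3: After capping: 3 × 32 = 96
Step 4: Unaffected records sum: 153
Step 5: Final sum = 96 + 153 = 249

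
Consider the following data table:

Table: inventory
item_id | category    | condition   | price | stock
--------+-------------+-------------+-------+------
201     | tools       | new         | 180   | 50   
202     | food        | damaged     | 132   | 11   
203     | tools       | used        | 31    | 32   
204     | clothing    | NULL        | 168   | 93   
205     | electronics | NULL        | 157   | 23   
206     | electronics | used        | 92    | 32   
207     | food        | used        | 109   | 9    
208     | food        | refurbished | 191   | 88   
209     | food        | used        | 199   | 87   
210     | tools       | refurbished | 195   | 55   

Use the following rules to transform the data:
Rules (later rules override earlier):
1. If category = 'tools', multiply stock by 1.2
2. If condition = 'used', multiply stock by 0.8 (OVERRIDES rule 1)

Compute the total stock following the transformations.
469.0

Step 1: Rule 2 takes priority for records with condition = 'used'
  - 4 records: 160 × 0.8 = 128.0
Step 2: Rule 1 applies to remaining records with category = 'tools'
  - 2 records: 105 × 1.2 = 126.0
Step 3: Other records unchanged: 215
Step 4: Final sum = 128.0 + 126.0 + 215 = 469.0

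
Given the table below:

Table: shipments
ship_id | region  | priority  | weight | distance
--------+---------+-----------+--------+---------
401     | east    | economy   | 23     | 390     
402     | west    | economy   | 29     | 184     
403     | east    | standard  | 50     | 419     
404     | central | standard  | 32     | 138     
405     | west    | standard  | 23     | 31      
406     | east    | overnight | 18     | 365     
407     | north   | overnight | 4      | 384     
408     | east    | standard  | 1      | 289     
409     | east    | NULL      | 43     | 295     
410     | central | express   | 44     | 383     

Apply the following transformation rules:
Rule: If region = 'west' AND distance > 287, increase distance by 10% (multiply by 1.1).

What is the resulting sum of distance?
2878

Step 1: Find records where region = 'west' AND distance > 287
Step 2: 0 records match, summing to 0
Step 3: After multiplier: 0 × 1.1 = 0.0
Step 4: Unaffected records sum: 2878
Step 5: Final sum = 0.0 + 2878 = 2878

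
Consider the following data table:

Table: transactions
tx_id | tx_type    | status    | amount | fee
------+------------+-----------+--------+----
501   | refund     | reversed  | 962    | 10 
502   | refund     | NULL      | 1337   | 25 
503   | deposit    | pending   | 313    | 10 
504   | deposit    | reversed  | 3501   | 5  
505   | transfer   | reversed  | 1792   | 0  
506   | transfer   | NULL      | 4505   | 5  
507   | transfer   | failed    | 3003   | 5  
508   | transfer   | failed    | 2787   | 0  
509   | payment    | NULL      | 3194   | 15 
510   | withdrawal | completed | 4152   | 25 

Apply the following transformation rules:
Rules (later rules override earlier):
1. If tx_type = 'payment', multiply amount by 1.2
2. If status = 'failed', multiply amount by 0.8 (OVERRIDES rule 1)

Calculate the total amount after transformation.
25026.8

Step 1: Rule 2 takes priority for records with status = 'failed'
  - 2 records: 5790 × 0.8 = 4632.0
Step 2: Rule 1 applies to remaining records with tx_type = 'payment'
  - 1 records: 3194 × 1.2 = 3832.8
Step 3: Other records unchanged: 16562
Step 4: Final sum = 4632.0 + 3832.8 + 16562 = 25026.8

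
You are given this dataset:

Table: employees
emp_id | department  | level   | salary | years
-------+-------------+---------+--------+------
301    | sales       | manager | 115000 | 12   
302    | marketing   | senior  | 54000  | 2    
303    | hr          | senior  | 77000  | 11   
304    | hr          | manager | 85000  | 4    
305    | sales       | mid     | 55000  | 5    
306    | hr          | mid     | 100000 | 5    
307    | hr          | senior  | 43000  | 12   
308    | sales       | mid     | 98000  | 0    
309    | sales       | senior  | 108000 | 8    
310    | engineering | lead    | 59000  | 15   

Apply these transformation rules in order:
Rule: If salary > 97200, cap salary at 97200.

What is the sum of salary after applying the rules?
761800

Step 1: 4 records have salary > 97200
Step 2: These records originally summed to 421000
Step 3: After capping: 4 × 97200 = 388800
Step 4: Unaffected records sum: 373000
Step 5: Final sum = 388800 + 373000 = 761800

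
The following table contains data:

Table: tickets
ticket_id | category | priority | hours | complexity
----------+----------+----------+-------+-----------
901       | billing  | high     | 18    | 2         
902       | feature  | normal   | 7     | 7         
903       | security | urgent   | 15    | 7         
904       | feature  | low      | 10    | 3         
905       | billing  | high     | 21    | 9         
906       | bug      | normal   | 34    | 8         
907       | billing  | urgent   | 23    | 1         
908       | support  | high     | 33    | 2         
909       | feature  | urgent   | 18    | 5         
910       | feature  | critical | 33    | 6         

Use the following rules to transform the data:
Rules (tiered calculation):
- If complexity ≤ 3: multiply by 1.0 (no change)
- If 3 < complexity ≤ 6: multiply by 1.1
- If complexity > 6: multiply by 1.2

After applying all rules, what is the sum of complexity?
57.3

Step 1: Tier 1 (complexity ≤ 3): 4 records, sum = 8 × 1.0 = 8.0
Step 2: Tier 2 (3 < complexity ≤ 6): 2 records, sum = 11 × 1.1 = 12.1
Step 3: Tier 3 (complexity > 6): 4 records, sum = 31 × 1.2 = 37.2
Step 4: Final sum = 8.0 + 12.1 + 37.2 = 57.3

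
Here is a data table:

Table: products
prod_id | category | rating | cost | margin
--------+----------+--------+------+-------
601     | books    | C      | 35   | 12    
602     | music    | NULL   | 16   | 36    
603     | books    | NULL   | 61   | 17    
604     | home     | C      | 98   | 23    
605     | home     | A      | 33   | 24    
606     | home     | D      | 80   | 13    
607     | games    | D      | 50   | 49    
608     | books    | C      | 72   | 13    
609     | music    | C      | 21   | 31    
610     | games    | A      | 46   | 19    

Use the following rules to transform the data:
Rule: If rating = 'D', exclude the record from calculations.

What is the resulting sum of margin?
175

Step 1: Identify records where rating = 'D'
Step 2: The excluded records sum to 62
Step 3: Original total margin = 237
Step 4: Remaining total = 237 - 62 = 175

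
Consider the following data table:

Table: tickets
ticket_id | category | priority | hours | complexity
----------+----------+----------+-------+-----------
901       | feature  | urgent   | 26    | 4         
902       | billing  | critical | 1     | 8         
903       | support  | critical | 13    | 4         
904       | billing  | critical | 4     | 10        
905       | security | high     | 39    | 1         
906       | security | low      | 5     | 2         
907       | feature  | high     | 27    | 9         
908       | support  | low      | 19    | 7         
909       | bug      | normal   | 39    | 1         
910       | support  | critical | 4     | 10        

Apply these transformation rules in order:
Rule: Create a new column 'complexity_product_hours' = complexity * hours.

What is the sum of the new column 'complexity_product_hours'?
708

Step 1: For each record, compute complexity * hours
Example calculations:
  4 * 26 = 104
  8 * 1 = 8
  4 * 13 = 52
  ...
Step 2: Sum all derived values
Step 3: Total = 708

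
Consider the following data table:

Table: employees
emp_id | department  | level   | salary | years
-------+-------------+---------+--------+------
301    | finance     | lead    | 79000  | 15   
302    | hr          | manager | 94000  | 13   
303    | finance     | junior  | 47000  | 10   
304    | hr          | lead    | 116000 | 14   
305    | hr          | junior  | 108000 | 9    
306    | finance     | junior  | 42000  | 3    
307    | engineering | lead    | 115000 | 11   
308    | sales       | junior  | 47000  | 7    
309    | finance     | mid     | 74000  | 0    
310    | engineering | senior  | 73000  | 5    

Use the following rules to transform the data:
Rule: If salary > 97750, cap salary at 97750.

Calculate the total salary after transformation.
749250

Step 1: 3 records have salary > 97750
Step 2: These records originally summed to 339000
Step 3: After capping: 3 × 97750 = 293250
Step 4: Unaffected records sum: 456000
Step 5: Final sum = 293250 + 456000 = 749250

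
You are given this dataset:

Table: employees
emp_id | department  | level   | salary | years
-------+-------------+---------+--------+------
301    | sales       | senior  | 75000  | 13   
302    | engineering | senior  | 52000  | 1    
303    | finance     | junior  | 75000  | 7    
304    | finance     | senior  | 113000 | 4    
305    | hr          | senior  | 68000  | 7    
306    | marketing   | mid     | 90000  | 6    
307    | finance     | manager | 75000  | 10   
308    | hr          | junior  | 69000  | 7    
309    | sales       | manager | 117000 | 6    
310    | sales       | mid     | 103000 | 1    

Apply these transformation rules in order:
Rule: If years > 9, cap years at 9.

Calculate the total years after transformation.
57

Step 1: 2 records have years > 9
Step 2: These records originally summed to 23
Step 3: After capping: 2 × 9 = 18
Step 4: Unaffected records sum: 39
Step 5: Final sum = 18 + 39 = 57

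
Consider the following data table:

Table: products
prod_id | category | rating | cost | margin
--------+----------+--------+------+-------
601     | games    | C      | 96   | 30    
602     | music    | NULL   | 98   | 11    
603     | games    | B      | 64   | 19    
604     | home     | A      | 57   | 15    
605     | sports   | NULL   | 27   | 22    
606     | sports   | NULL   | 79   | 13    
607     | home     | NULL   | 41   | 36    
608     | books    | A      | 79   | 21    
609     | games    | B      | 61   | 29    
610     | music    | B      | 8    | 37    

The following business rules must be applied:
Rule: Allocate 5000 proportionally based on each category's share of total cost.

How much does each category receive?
books: 647.54, games: 1811.48, home: 803.28, music: 868.85, sports: 868.85

Step 1: Calculate total cost = 610
Step 2: Calculate each category's proportion:
  books: 79/610 = 12.95% → 647.54
  games: 221/610 = 36.23% → 1811.48
  home: 98/610 = 16.07% → 803.28
  music: 106/610 = 17.38% → 868.85
  sports: 106/610 = 17.38% → 868.85
Step 3: Verify: sum of allocations ≈ 5000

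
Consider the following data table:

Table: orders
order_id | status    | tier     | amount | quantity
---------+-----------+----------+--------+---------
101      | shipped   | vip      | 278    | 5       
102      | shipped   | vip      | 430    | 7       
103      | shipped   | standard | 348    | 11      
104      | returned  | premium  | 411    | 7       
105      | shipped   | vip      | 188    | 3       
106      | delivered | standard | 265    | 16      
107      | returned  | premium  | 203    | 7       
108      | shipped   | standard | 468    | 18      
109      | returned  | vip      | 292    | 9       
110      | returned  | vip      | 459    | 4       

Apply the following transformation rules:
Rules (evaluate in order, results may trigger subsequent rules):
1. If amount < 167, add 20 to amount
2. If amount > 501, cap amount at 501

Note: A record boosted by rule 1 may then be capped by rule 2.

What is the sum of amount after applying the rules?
3342

Step 1: Apply rule 1 to records with amount < 167
  - 0 records get bonus of 20
  - Of these, 0 records then exceed 501 and get capped
Step 2: Apply rule 2 to records with amount > 501
  - 0 records (original) are capped
Step 3: Calculate final sum = 3342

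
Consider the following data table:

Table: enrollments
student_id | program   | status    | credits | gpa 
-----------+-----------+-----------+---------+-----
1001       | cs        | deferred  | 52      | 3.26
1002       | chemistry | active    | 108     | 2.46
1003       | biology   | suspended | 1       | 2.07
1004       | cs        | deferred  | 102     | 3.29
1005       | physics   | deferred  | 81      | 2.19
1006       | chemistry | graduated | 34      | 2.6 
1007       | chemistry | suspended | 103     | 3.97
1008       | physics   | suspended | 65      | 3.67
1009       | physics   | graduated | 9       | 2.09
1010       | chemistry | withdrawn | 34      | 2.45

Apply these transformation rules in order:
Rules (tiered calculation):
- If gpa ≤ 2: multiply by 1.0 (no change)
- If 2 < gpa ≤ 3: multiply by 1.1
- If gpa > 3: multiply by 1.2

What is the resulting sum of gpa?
32.27

Step 1: Tier 1 (gpa ≤ 2): 0 records, sum = 0 × 1.0 = 0.0
Step 2: Tier 2 (2 < gpa ≤ 3): 6 records, sum = 13.86 × 1.1 = 15.25
Step 3: Tier 3 (gpa > 3): 4 records, sum = 14.19 × 1.2 = 17.03
Step 4: Final sum = 0.0 + 15.25 + 17.03 = 32.27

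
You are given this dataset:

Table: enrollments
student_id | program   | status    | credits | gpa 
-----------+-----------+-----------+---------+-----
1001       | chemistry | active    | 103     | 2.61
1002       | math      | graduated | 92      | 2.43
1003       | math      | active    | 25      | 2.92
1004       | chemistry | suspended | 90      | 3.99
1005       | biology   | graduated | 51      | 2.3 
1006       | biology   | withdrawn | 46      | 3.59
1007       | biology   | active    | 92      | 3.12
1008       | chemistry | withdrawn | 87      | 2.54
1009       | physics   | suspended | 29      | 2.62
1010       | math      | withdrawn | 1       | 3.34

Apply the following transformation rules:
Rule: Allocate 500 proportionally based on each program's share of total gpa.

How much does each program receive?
biology: 152.92, chemistry: 155.13, math: 147.49, physics: 44.47

Step 1: Calculate total gpa = 29.46
Step 2: Calculate each program's proportion:
  biology: 9.01/29.46 = 30.58% → 152.92
  chemistry: 9.14/29.46 = 31.03% → 155.13
  math: 8.69/29.46 = 29.50% → 147.49
  physics: 2.62/29.46 = 8.89% → 44.47
Step 3: Verify: sum of allocations ≈ 500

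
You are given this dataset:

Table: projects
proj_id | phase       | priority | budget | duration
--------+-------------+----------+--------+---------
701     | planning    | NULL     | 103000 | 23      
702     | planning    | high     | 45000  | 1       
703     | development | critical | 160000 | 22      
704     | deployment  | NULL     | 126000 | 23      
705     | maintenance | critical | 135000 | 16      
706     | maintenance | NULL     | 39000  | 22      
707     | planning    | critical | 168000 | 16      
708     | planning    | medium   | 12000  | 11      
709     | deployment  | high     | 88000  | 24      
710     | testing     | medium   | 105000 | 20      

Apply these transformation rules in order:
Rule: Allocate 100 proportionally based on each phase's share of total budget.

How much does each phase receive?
deployment: 21.81, development: 16.31, maintenance: 17.74, planning: 33.44, testing: 10.7

Step 1: Calculate total budget = 981000
Step 2: Calculate each phase's proportion:
  deployment: 214000/981000 = 21.81% → 21.81
  development: 160000/981000 = 16.31% → 16.31
  maintenance: 174000/981000 = 17.74% → 17.74
  planning: 328000/981000 = 33.44% → 33.44
  testing: 105000/981000 = 10.70% → 10.7
Step 3: Verify: sum of allocations ≈ 100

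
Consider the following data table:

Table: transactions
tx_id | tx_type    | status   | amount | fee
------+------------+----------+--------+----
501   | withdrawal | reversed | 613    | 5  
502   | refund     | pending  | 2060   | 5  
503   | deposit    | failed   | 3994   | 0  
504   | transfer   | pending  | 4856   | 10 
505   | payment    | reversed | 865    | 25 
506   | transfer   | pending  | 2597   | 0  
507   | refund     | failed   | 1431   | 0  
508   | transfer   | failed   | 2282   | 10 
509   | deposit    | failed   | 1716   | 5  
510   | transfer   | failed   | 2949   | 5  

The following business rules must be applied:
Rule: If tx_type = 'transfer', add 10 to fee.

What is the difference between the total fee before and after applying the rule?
40

Step 1: Original sum of fee = 65
Step 2: 4 records have tx_type = 'transfer'
Step 3: Each affected record changes by 10
Step 4: Total change = 4 × 10 = 40
Step 5: New sum = 65 + 40 = 105
Step 6: Difference = |105 - 65| = 40
        (Sum increased by 40)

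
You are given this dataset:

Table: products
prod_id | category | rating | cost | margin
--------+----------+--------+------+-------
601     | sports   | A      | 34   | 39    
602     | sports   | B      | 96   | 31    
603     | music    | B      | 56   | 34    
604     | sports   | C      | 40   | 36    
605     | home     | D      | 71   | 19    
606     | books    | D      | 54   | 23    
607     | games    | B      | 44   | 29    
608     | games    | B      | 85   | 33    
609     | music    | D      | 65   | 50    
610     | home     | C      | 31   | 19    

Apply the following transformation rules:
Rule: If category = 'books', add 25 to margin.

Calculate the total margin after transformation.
338

Step 1: Count records where category = 'books': 1
Step 2: Total bonus added: 1 × 25 = 25
Step 3: Original sum of margin: 313
Step 4: Final sum = 313 + 25 = 338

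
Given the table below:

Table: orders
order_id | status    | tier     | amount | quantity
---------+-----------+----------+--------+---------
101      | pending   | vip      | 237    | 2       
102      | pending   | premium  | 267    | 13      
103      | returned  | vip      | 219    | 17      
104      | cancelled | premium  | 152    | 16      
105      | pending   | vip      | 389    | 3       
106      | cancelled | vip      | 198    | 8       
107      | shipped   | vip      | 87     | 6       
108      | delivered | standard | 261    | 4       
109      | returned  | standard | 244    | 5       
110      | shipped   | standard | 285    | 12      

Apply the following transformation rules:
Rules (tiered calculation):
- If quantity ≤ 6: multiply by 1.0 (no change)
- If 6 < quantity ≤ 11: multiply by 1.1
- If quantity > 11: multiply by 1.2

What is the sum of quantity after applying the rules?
98.4

Step 1: Tier 1 (quantity ≤ 6): 5 records, sum = 20 × 1.0 = 20.0
Step 2: Tier 2 (6 < quantity ≤ 11): 1 records, sum = 8 × 1.1 = 8.8
Step 3: Tier 3 (quantity > 11): 4 records, sum = 58 × 1.2 = 69.6
Step 4: Final sum = 20.0 + 8.8 + 69.6 = 98.4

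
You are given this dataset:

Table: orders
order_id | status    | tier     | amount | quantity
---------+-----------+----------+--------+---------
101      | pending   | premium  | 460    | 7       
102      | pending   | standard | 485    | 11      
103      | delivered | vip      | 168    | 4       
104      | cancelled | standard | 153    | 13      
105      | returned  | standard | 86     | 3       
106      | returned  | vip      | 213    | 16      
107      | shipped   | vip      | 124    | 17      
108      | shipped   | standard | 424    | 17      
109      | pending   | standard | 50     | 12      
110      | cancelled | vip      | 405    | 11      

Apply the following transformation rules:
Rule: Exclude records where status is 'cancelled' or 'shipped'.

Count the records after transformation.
6

Step 1: Count records to exclude
  - 2 (cancelled) + 2 (shipped) = 4 records
Step 2: Total records: 10
Step 3: Remaining = 10 - 4 = 6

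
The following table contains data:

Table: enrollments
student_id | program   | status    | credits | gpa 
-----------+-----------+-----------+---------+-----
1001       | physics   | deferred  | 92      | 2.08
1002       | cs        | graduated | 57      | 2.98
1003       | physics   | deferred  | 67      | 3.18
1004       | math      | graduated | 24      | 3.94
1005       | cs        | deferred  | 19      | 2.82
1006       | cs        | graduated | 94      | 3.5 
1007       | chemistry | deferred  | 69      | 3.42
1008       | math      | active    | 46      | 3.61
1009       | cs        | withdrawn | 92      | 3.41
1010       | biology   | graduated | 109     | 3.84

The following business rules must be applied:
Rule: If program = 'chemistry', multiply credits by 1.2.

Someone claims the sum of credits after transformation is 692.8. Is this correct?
No, the correct result is 682.8.

Step 1: Calculate the correct sum after transformation
Step 2: Apply multiplier 1.2 to records where program = 'chemistry'
Step 3: Correct result = 682.8
Step 4: Claimed result = 692.8
Step 5: 682.8 ≠ 692.8
Conclusion: The claimed result is incorrect. The correct answer is 682.8.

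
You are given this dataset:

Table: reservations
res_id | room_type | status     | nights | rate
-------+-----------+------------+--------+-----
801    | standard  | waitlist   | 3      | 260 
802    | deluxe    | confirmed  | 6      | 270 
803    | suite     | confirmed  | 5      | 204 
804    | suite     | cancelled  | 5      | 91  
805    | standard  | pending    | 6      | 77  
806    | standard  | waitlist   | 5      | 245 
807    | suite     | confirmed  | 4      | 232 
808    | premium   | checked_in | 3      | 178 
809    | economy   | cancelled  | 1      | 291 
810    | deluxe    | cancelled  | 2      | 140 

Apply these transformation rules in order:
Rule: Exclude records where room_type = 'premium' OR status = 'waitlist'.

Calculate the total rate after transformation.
1305

Step 1: Find records where room_type = 'premium' OR status = 'waitlist'
Step 2: 3 records match, summing to 683
Step 3: Original sum: 1988
Step 4: Remaining sum = 1988 - 683 = 1305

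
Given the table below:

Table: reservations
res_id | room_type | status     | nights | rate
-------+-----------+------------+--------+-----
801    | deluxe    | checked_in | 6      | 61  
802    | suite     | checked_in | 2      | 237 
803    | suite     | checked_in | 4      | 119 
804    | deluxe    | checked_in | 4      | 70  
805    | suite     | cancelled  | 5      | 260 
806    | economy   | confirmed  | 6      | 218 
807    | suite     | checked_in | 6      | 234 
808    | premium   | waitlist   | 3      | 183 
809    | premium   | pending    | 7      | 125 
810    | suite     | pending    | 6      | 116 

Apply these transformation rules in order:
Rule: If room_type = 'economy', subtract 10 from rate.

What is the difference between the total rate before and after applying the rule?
10

Step 1: Original sum of rate = 1623
Step 2: 1 records have room_type = 'economy'
Step 3: Each affected record changes by -10
Step 4: Total change = 1 × -10 = -10
Step 5: New sum = 1623 + -10 = 1613
Step 6: Difference = |1613 - 1623| = 10
        (Sum decreased by 10)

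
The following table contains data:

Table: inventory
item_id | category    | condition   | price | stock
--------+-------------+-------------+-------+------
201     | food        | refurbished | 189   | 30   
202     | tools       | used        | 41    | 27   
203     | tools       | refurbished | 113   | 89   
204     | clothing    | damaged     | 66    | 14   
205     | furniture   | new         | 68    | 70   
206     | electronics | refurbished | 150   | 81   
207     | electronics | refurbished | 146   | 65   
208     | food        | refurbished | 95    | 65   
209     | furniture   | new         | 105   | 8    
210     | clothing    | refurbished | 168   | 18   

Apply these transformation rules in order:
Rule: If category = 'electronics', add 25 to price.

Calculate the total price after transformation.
1191

Step 1: Count records where category = 'electronics': 2
Step 2: Total bonus added: 2 × 25 = 50
Step 3: Original sum of price: 1141
Step 4: Final sum = 1141 + 50 = 1191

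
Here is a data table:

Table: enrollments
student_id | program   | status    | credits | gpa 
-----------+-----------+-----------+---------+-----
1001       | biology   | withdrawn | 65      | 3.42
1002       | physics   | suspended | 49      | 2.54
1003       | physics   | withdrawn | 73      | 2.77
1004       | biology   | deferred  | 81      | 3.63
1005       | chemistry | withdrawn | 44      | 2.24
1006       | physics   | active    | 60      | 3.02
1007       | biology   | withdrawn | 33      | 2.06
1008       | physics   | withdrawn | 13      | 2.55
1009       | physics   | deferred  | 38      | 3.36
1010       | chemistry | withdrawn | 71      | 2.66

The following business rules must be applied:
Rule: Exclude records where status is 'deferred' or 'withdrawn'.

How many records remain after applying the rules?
2

Step 1: Count records to exclude
  - 2 (deferred) + 6 (withdrawn) = 8 records
Step 2: Total records: 10
Step 3: Remaining = 10 - 8 = 2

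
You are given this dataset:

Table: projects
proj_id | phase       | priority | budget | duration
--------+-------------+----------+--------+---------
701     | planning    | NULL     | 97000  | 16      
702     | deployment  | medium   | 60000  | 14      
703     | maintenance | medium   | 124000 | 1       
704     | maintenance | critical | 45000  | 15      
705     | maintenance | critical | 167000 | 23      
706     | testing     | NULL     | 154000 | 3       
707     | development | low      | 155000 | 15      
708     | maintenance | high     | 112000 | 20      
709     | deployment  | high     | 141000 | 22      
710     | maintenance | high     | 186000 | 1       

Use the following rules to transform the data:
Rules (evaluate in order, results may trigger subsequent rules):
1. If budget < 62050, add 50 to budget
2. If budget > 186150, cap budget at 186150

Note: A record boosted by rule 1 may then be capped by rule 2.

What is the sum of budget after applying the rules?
1241100

Step 1: Apply rule 1 to records with budget < 62050
  - 2 records get bonus of 50
  - Of these, 0 records then exceed 186150 and get capped
Step 2: Apply rule 2 to records with budget > 186150
  - 0 records (original) are capped
Step 3: Calculate final sum = 1241100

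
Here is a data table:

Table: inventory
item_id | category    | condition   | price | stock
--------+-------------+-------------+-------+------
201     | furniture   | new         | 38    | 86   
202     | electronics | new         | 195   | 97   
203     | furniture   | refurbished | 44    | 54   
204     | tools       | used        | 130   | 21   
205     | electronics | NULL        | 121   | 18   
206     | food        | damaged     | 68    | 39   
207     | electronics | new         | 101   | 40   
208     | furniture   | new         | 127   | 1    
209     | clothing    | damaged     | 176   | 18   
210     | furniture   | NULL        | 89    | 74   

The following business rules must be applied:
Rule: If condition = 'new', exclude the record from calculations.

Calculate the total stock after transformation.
224

Step 1: Identify records where condition = 'new'
Step 2: The excluded records sum to 224
Step 3: Original total stock = 448
Step 4: Remaining total = 448 - 224 = 224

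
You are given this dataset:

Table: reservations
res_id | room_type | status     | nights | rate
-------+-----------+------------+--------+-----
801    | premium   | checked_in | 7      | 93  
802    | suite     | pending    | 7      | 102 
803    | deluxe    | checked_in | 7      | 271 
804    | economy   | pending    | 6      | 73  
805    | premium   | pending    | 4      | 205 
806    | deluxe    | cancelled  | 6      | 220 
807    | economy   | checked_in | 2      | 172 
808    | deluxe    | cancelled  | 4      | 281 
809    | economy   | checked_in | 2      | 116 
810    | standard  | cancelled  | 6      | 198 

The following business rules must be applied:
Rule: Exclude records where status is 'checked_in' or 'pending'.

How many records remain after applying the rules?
3

Step 1: Count records to exclude
  - 4 (checked_in) + 3 (pending) = 7 records
Step 2: Total records: 10
Step 3: Remaining = 10 - 7 = 3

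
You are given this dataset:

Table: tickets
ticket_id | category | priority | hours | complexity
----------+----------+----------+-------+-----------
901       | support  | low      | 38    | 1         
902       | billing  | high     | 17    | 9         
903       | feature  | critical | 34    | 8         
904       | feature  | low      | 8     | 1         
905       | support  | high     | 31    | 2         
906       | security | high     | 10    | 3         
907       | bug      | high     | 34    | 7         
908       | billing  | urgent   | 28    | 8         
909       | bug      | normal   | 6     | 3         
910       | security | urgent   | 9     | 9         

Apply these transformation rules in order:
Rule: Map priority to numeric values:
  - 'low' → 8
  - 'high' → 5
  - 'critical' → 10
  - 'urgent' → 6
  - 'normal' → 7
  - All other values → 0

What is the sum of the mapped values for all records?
65

Step 1: Apply mapping to each record
Step 2: Count by status:
  'low': 2 records × 8 = 16
  'high': 4 records × 5 = 20
  'critical': 1 records × 10 = 10
  'urgent': 2 records × 6 = 12
  'normal': 1 records × 7 = 7
Step 3: Sum all mapped values = 65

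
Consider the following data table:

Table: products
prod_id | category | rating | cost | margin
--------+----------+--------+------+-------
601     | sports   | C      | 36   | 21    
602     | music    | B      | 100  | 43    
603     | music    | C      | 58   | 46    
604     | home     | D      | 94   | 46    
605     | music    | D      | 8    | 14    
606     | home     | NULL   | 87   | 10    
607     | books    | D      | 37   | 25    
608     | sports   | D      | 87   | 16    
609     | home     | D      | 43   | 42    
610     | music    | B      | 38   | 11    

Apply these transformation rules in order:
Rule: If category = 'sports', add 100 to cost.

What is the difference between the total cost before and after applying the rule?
200

Step 1: Original sum of cost = 588
Step 2: 2 records have category = 'sports'
Step 3: Each affected record changes by 100
Step 4: Total change = 2 × 100 = 200
Step 5: New sum = 588 + 200 = 788
Step 6: Difference = |788 - 588| = 200
        (Sum increased by 200)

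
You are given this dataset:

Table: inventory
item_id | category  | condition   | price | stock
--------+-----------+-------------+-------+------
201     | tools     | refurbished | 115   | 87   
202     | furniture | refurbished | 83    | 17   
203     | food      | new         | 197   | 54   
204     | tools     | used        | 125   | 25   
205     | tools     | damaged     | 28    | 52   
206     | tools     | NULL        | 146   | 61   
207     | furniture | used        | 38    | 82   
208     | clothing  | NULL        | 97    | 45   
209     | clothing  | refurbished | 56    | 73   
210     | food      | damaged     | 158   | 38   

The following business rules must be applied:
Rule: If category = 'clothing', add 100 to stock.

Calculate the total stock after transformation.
734

Step 1: Count records where category = 'clothing': 2
Step 2: Total bonus added: 2 × 100 = 200
Step 3: Original sum of stock: 534
Step 4: Final sum = 534 + 200 = 734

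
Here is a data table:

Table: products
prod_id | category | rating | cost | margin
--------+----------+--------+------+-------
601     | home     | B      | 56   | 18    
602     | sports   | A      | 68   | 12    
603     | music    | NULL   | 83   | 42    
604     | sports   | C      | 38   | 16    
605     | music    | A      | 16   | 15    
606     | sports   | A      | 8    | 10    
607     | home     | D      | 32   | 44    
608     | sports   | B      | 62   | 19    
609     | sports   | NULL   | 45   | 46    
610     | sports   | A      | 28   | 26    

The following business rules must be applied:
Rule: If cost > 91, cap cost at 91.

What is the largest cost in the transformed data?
83

Step 1: Original maximum cost = 83
Step 2: Check cap of 91 against maximum
Step 3: No records exceed the cap (max 83 <= cap 91), so no capping applies
Step 4: Maximum after transformation = 83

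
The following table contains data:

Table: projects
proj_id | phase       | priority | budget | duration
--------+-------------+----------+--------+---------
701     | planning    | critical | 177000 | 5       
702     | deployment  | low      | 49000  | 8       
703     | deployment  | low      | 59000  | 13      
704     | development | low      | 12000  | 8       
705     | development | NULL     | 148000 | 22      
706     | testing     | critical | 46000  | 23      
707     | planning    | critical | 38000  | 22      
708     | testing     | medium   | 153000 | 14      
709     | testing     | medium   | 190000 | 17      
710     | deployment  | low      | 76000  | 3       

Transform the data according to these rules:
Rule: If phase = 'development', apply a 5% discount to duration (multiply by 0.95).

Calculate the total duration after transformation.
133.5

Step 1: Records with phase = 'development' have total duration = 30
Step 2: Apply multiplier: 30 × 0.95 = 28.5
Step 3: Other records total: 105
Step 4: Final sum = 28.5 + 105 = 133.5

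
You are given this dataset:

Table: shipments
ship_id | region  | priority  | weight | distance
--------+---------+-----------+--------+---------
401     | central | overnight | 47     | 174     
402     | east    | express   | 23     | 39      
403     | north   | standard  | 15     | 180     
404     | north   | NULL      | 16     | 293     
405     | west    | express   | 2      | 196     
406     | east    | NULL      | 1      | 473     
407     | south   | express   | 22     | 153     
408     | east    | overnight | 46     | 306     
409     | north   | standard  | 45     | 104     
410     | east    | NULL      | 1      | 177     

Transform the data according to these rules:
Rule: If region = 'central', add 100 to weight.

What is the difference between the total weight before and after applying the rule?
100

Step 1: Original sum of weight = 218
Step 2: 1 records have region = 'central'
Step 3: Each affected record changes by 100
Step 4: Total change = 1 × 100 = 100
Step 5: New sum = 218 + 100 = 318
Step 6: Difference = |318 - 218| = 100
        (Sum increased by 100)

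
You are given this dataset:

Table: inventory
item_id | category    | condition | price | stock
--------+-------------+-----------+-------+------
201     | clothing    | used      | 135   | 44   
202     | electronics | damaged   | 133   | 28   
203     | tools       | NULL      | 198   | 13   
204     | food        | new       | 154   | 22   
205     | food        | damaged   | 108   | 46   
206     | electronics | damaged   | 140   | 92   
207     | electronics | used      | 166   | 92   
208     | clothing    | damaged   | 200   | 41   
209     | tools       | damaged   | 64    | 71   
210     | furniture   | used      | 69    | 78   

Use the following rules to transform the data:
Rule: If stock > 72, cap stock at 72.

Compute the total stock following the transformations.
481

Step 1: 3 records have stock > 72
Step 2: These records originally summed to 262
Step 3: After capping: 3 × 72 = 216
Step 4: Unaffected records sum: 265
Step 5: Final sum = 216 + 265 = 481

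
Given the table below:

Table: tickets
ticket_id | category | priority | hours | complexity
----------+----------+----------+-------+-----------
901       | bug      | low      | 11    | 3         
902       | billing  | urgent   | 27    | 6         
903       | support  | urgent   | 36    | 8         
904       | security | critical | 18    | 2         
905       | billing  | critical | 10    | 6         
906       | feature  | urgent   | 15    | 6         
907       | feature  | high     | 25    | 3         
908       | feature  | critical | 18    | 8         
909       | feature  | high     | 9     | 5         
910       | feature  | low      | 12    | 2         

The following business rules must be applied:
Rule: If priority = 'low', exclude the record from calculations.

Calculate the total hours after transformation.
158

Step 1: Identify records where priority = 'low'
Step 2: The excluded records sum to 23
Step 3: Original total hours = 181
Step 4: Remaining total = 181 - 23 = 158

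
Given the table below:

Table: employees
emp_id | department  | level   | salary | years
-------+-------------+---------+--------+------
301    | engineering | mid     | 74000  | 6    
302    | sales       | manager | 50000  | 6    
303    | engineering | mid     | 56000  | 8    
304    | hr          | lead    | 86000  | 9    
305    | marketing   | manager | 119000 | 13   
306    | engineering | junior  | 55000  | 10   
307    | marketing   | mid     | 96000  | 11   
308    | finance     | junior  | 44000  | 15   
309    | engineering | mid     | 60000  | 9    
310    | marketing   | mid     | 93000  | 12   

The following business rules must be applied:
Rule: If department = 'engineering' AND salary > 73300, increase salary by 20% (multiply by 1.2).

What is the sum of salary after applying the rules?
747800.0

Step 1: Find records where department = 'engineering' AND salary > 73300
Step 2: 1 records match, summing to 74000
Step 3: After multiplier: 74000 × 1.2 = 88800.0
Step 4: Unaffected records sum: 659000
Step 5: Final sum = 88800.0 + 659000 = 747800.0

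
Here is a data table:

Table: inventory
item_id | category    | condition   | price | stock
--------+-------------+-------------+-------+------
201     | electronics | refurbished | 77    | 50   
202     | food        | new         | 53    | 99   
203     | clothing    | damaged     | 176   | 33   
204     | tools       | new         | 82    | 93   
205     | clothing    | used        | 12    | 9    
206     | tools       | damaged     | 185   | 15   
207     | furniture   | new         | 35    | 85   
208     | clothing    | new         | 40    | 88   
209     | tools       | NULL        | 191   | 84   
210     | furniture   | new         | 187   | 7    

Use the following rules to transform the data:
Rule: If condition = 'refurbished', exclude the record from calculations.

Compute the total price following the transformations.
961

Step 1: Identify records where condition = 'refurbished'
Step 2: The excluded records sum to 77
Step 3: Original total price = 1038
Step 4: Remaining total = 1038 - 77 = 961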